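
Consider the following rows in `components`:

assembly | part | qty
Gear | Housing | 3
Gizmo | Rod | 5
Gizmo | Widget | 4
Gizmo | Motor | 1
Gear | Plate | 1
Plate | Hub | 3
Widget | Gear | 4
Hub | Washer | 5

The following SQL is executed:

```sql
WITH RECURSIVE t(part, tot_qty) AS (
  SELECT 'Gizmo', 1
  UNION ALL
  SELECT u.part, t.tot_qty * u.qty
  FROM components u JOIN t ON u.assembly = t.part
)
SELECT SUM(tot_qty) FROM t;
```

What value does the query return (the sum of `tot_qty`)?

Base: (Gizmo, tot_qty=1).
Iteration 1: components of {Gizmo} -> Motor = 1*1 = 1, Rod = 1*5 = 5, Widget = 1*4 = 4.
Iteration 2: components of {Motor,Rod,Widget} -> Gear = 4*4 = 16.
Iteration 3: components of {Gear} -> Housing = 16*3 = 48, Plate = 16*1 = 16.
Iteration 4: components of {Housing,Plate} -> Hub = 16*3 = 48.
Iteration 5: components of {Hub} -> Washer = 48*5 = 240.
Iteration 6: no further components; recursion stops.
SUM(tot_qty) = 1 + 4 + 5 + 1 + 16 + 48 + 16 + 48 + 240 = 379.

379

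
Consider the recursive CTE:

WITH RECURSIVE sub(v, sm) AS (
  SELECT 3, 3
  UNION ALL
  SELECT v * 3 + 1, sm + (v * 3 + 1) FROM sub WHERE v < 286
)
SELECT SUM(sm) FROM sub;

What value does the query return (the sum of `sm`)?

Base: v=3, sm=3.
Iteration 1: 3 < 286 holds -> v = 3 * 3 + 1 = 10, sm = 3 + 10 = 13.
Iteration 2: 10 < 286 holds -> v = 10 * 3 + 1 = 31, sm = 13 + 31 = 44.
Iteration 3: 31 < 286 holds -> v = 31 * 3 + 1 = 94, sm = 44 + 94 = 138.
Iteration 4: 94 < 286 holds -> v = 94 * 3 + 1 = 283, sm = 138 + 283 = 421.
Iteration 5: 283 < 286 holds -> v = 283 * 3 + 1 = 850, sm = 421 + 850 = 1271.
Iteration 6: 850 < 286 fails; recursion stops.
SUM(sm) = 3 + 13 + 44 + 138 + 421 + 1271 = 1890.

1890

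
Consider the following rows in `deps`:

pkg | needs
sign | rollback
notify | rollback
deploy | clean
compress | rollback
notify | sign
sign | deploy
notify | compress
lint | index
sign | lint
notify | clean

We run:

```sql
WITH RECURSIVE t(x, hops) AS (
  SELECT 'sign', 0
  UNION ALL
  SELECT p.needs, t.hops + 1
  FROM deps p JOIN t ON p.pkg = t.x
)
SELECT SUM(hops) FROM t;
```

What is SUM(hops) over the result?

7

Base: (sign, hops=0).
Iteration 1: edges from {sign} -> (deploy, hops=1), (lint, hops=1), (rollback, hops=1).
Iteration 2: edges from {deploy,lint,rollback} -> (clean, hops=2), (index, hops=2).
Iteration 3: no outgoing edges from {clean,index}; recursion stops.
SUM(hops) = 0 + 1 + 1 + 1 + 2 + 2 = 7.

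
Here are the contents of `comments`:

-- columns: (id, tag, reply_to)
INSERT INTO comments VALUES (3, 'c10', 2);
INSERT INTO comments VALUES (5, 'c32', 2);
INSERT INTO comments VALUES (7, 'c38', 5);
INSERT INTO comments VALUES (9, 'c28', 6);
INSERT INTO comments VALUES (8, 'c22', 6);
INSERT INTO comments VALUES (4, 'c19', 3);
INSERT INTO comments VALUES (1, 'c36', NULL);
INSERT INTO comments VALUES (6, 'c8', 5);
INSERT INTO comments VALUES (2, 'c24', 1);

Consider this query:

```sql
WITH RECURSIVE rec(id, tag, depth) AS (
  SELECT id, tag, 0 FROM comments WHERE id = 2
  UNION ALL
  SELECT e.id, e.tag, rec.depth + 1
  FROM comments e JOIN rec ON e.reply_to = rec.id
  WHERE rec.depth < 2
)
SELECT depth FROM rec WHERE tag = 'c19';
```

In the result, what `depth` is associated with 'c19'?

Base: id=2 (c24) at depth 0.
Iteration 1: rows with reply_to in {2} -> c10 (id 3, depth 1), c32 (id 5, depth 1).
Iteration 2: rows with reply_to in {3,5} -> c19 (id 4, depth 2), c8 (id 6, depth 2), c38 (id 7, depth 2).
Iteration 3: depth < 2 fails for all current rows; recursion stops.

2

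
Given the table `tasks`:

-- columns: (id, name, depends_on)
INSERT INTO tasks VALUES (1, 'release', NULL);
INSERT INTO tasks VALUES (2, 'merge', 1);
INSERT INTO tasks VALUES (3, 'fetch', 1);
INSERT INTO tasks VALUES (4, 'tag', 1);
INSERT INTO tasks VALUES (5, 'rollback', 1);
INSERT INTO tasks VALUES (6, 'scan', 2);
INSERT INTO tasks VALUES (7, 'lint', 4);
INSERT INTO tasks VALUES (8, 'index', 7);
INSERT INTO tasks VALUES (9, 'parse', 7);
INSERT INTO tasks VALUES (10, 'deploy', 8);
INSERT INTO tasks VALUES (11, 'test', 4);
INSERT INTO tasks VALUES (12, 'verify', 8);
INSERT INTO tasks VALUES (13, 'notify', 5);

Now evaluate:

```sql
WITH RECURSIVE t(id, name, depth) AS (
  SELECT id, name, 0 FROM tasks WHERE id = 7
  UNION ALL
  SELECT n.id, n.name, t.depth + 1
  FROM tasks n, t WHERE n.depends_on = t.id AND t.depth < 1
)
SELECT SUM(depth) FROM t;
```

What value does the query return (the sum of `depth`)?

2

Base: id=7 (lint) at depth 0.
Iteration 1: rows with depends_on in {7} -> index (id 8, depth 1), parse (id 9, depth 1).
Iteration 2: depth < 1 fails for all current rows; recursion stops.
SUM(depth) = 0 + 1 + 1 = 2.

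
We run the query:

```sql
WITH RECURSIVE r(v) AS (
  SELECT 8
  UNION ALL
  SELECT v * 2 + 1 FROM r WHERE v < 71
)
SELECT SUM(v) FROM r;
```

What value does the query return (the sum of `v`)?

131

Base: v=8.
Iteration 1: 8 < 71 holds -> v = 8 * 2 + 1 = 17.
Iteration 2: 17 < 71 holds -> v = 17 * 2 + 1 = 35.
Iteration 3: 35 < 71 holds -> v = 35 * 2 + 1 = 71.
Iteration 4: 71 < 71 fails; recursion stops.
SUM(v) = 8 + 17 + 35 + 71 = 131.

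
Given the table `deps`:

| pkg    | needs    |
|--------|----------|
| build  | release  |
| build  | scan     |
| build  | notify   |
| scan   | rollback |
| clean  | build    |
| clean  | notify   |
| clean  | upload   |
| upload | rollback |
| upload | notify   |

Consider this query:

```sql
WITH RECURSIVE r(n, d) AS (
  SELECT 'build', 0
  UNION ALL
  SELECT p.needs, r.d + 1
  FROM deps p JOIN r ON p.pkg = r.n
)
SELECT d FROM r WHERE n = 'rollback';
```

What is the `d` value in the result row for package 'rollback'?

2

Base: (build, d=0).
Iteration 1: edges from {build} -> (notify, d=1), (release, d=1), (scan, d=1).
Iteration 2: edges from {notify,release,scan} -> (rollback, d=2).
Iteration 3: no outgoing edges from {rollback}; recursion stops.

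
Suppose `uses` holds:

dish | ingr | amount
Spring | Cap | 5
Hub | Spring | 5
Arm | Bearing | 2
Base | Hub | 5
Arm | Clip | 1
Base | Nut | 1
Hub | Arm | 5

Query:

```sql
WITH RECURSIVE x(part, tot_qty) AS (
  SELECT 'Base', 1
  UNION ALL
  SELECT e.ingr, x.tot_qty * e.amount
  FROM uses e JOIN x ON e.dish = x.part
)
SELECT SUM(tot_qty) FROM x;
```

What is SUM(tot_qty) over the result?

Base: (Base, tot_qty=1).
Iteration 1: components of {Base} -> Hub = 1*5 = 5, Nut = 1*1 = 1.
Iteration 2: components of {Hub,Nut} -> Arm = 5*5 = 25, Spring = 5*5 = 25.
Iteration 3: components of {Arm,Spring} -> Bearing = 25*2 = 50, Cap = 25*5 = 125, Clip = 25*1 = 25.
Iteration 4: no further components; recursion stops.
SUM(tot_qty) = 1 + 1 + 5 + 25 + 25 + 50 + 25 + 125 = 257.

257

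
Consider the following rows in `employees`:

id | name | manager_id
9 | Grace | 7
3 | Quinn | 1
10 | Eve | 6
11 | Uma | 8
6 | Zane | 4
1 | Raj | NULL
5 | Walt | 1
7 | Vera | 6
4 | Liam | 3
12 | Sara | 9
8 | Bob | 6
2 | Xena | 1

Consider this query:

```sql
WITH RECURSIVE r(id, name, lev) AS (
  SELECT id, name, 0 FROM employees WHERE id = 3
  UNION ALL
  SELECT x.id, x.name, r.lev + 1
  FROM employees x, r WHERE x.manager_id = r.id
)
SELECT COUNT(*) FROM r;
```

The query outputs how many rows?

9

Base: id=3 (Quinn) at lev 0.
Iteration 1: rows with manager_id in {3} -> Liam (id 4, lev 1).
Iteration 2: rows with manager_id in {4} -> Zane (id 6, lev 2).
Iteration 3: rows with manager_id in {6} -> Vera (id 7, lev 3), Bob (id 8, lev 3), Eve (id 10, lev 3).
Iteration 4: rows with manager_id in {7,8,10} -> Grace (id 9, lev 4), Uma (id 11, lev 4).
Iteration 5: rows with manager_id in {9,11} -> Sara (id 12, lev 5).
Iteration 6: no rows with manager_id in {12}; recursion stops.
Total rows emitted: 9.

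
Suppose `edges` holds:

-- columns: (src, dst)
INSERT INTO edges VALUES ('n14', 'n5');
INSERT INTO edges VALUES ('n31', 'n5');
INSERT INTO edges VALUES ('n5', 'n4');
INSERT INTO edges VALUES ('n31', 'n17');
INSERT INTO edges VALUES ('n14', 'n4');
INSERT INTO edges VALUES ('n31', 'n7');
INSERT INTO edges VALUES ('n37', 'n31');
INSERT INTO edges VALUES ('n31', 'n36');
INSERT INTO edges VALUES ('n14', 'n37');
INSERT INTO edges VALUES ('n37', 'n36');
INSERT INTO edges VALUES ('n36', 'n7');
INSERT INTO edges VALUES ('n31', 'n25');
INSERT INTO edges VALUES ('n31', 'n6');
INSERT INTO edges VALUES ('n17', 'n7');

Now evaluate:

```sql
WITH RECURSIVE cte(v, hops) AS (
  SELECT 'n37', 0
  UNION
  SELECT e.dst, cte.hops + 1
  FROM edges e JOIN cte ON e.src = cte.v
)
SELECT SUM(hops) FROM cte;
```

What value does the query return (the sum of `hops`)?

20

Base: (n37, hops=0).
Iteration 1: edges from {n37} -> (n31, hops=1), (n36, hops=1).
Iteration 2: edges from {n31,n36} -> (n17, hops=2), (n25, hops=2), (n36, hops=2), (n5, hops=2), (n6, hops=2), (n7, hops=2). [UNION drops 1 duplicate row(s)]
Iteration 3: edges from {n17,n25,n36,n5,n6,n7} -> (n4, hops=3), (n7, hops=3). [UNION drops 1 duplicate row(s)]
Iteration 4: no outgoing edges from {n4,n7}; recursion stops.
SUM(hops) = 0 + 1 + 1 + 2 + 2 + 2 + 2 + 2 + 2 + 3 + 3 = 20.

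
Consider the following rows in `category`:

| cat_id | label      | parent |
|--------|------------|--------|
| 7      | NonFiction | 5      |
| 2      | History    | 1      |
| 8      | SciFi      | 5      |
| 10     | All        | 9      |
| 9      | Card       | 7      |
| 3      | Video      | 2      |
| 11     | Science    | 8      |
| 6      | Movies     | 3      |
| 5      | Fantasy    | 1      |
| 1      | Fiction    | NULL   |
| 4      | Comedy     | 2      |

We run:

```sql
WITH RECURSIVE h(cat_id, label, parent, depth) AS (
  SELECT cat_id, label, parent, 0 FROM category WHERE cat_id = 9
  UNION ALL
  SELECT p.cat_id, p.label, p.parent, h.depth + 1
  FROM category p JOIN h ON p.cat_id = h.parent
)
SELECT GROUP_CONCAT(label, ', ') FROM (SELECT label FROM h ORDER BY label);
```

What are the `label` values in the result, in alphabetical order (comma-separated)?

Base: cat_id=9 (Card), parent=7, depth 0.
Iteration 1: join on cat_id=7 -> NonFiction (id 7, parent=5, depth 1).
Iteration 2: join on cat_id=5 -> Fantasy (id 5, parent=1, depth 2).
Iteration 3: join on cat_id=1 -> Fiction (id 1, parent=NULL, depth 3).
Iteration 4: parent is NULL; no match; recursion stops.

Card, Fantasy, Fiction, NonFiction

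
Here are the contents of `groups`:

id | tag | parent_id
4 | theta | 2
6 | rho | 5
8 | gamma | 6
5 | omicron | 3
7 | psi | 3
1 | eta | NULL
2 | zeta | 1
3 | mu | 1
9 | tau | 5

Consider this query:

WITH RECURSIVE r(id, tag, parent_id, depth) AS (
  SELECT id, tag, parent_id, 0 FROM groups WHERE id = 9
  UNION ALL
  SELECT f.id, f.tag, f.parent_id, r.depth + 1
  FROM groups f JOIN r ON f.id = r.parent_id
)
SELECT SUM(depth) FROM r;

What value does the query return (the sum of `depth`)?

6

Base: id=9 (tau), parent_id=5, depth 0.
Iteration 1: join on id=5 -> omicron (id 5, parent_id=3, depth 1).
Iteration 2: join on id=3 -> mu (id 3, parent_id=1, depth 2).
Iteration 3: join on id=1 -> eta (id 1, parent_id=NULL, depth 3).
Iteration 4: parent_id is NULL; no match; recursion stops.
SUM(depth) = 0 + 1 + 2 + 3 = 6.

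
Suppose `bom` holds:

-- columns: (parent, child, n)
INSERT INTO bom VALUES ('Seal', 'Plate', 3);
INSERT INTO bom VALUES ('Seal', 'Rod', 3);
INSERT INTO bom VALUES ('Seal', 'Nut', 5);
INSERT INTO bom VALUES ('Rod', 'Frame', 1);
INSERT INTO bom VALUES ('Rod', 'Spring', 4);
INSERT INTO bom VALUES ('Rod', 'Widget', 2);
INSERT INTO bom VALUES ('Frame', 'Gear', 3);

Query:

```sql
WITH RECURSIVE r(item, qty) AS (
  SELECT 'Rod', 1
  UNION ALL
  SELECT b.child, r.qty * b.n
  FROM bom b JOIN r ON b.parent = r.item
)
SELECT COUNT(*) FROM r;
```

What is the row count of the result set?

5

Base: (Rod, qty=1).
Iteration 1: components of {Rod} -> Frame = 1*1 = 1, Spring = 1*4 = 4, Widget = 1*2 = 2.
Iteration 2: components of {Frame,Spring,Widget} -> Gear = 1*3 = 3.
Iteration 3: no further components; recursion stops.
Total rows emitted: 5.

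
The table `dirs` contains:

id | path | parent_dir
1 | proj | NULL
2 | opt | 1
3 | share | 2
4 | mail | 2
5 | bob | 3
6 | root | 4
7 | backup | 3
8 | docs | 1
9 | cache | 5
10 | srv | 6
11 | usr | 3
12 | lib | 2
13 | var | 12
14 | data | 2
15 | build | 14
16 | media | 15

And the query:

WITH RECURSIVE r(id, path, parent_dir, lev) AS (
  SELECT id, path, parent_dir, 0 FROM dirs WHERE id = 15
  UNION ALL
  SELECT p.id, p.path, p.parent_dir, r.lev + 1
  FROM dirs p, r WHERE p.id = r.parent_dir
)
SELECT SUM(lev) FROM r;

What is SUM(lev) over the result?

Base: id=15 (build), parent_dir=14, lev 0.
Iteration 1: join on id=14 -> data (id 14, parent_dir=2, lev 1).
Iteration 2: join on id=2 -> opt (id 2, parent_dir=1, lev 2).
Iteration 3: join on id=1 -> proj (id 1, parent_dir=NULL, lev 3).
Iteration 4: parent_dir is NULL; no match; recursion stops.
SUM(lev) = 0 + 1 + 2 + 3 = 6.

6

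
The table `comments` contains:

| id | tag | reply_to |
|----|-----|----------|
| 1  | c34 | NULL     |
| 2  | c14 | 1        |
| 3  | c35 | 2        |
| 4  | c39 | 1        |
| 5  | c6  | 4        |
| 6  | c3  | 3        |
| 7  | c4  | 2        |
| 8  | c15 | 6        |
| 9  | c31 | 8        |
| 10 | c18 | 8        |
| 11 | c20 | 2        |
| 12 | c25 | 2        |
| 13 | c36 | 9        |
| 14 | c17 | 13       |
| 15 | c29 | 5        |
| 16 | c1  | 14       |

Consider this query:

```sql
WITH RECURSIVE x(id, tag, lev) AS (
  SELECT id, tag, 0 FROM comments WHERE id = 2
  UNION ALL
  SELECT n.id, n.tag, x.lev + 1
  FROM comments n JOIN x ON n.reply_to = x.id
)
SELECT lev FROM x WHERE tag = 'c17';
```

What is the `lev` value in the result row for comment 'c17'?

Base: id=2 (c14) at lev 0.
Iteration 1: rows with reply_to in {2} -> c35 (id 3, lev 1), c4 (id 7, lev 1), c20 (id 11, lev 1), c25 (id 12, lev 1).
Iteration 2: rows with reply_to in {3,7,11,12} -> c3 (id 6, lev 2).
Iteration 3: rows with reply_to in {6} -> c15 (id 8, lev 3).
Iteration 4: rows with reply_to in {8} -> c31 (id 9, lev 4), c18 (id 10, lev 4).
Iteration 5: rows with reply_to in {9,10} -> c36 (id 13, lev 5).
Iteration 6: rows with reply_to in {13} -> c17 (id 14, lev 6).
Iteration 7: rows with reply_to in {14} -> c1 (id 16, lev 7).
Iteration 8: no rows with reply_to in {16}; recursion stops.

6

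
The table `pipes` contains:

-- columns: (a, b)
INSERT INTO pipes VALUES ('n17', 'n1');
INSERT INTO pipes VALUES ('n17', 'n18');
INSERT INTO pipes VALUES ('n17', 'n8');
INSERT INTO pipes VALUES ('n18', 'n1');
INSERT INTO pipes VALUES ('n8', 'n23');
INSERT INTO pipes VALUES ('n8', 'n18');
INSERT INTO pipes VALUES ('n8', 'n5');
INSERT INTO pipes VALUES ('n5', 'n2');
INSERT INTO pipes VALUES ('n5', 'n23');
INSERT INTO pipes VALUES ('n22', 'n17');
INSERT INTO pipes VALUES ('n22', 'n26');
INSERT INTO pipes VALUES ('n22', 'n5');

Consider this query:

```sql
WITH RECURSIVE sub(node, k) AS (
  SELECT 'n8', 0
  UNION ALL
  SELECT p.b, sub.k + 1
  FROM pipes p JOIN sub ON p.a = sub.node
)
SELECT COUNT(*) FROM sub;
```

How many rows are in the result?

7

Base: (n8, k=0).
Iteration 1: edges from {n8} -> (n18, k=1), (n23, k=1), (n5, k=1).
Iteration 2: edges from {n18,n23,n5} -> (n1, k=2), (n2, k=2), (n23, k=2).
Iteration 3: no outgoing edges from {n1,n2,n23}; recursion stops.
Total rows emitted: 7.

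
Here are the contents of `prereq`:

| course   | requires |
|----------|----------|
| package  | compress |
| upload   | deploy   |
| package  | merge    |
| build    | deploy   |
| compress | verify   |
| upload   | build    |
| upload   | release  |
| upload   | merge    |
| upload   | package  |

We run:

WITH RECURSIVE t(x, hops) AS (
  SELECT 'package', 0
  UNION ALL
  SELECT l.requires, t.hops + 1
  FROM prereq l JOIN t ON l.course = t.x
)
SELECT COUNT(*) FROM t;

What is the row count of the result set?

Base: (package, hops=0).
Iteration 1: edges from {package} -> (compress, hops=1), (merge, hops=1).
Iteration 2: edges from {compress,merge} -> (verify, hops=2).
Iteration 3: no outgoing edges from {verify}; recursion stops.
Total rows emitted: 4.

4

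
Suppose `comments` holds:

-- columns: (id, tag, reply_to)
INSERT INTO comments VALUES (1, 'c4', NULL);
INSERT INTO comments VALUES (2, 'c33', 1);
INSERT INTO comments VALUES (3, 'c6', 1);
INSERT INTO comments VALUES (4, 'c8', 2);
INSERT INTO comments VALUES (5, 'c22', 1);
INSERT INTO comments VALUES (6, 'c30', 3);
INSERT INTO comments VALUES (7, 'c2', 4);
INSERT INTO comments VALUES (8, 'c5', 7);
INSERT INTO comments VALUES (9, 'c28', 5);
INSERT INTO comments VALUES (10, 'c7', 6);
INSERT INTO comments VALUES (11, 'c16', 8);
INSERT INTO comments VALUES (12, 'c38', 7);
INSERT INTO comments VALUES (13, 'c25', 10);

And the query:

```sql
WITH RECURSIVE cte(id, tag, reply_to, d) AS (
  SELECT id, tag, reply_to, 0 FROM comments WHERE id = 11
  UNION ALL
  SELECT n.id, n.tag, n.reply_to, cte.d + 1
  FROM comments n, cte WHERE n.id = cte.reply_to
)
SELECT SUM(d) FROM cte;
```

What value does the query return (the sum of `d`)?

15

Base: id=11 (c16), reply_to=8, d 0.
Iteration 1: join on id=8 -> c5 (id 8, reply_to=7, d 1).
Iteration 2: join on id=7 -> c2 (id 7, reply_to=4, d 2).
Iteration 3: join on id=4 -> c8 (id 4, reply_to=2, d 3).
Iteration 4: join on id=2 -> c33 (id 2, reply_to=1, d 4).
Iteration 5: join on id=1 -> c4 (id 1, reply_to=NULL, d 5).
Iteration 6: reply_to is NULL; no match; recursion stops.
SUM(d) = 0 + 1 + 2 + 3 + 4 + 5 = 15.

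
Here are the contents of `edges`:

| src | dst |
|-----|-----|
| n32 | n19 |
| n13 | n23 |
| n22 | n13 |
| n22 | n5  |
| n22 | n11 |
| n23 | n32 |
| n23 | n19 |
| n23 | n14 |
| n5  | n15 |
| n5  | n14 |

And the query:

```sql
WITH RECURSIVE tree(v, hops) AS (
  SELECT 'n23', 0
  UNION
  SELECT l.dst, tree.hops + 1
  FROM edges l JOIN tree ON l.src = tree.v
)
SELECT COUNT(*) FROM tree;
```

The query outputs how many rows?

Base: (n23, hops=0).
Iteration 1: edges from {n23} -> (n14, hops=1), (n19, hops=1), (n32, hops=1).
Iteration 2: edges from {n14,n19,n32} -> (n19, hops=2).
Iteration 3: no outgoing edges from {n19}; recursion stops.
Total rows emitted: 5.

5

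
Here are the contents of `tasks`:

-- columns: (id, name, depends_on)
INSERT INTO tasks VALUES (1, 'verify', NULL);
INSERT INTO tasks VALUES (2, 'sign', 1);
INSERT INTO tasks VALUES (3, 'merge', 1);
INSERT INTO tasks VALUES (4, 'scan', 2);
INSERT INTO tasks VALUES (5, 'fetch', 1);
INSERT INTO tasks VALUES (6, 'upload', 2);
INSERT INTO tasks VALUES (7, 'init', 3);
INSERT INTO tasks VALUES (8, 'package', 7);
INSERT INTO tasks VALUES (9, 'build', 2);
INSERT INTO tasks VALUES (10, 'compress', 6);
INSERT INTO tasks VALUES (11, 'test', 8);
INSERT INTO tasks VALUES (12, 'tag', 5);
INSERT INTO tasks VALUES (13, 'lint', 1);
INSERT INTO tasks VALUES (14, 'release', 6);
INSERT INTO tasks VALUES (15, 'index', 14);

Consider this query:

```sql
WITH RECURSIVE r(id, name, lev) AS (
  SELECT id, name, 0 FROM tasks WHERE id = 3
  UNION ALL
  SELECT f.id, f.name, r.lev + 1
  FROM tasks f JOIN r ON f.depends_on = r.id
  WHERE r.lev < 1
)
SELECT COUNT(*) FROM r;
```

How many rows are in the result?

2

Base: id=3 (merge) at lev 0.
Iteration 1: rows with depends_on in {3} -> init (id 7, lev 1).
Iteration 2: lev < 1 fails for all current rows; recursion stops.
Total rows emitted: 2.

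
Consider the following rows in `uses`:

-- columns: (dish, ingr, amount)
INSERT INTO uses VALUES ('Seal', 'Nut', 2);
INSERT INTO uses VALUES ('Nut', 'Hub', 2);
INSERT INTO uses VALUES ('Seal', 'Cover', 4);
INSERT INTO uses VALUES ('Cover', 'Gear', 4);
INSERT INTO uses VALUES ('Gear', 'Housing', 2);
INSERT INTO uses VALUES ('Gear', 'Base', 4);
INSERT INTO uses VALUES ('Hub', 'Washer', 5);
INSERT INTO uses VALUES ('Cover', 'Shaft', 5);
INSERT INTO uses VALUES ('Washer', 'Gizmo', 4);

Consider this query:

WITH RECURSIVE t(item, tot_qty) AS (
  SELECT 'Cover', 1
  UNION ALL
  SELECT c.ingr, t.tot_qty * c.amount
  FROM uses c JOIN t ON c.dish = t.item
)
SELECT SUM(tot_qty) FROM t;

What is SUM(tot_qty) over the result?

34

Base: (Cover, tot_qty=1).
Iteration 1: components of {Cover} -> Gear = 1*4 = 4, Shaft = 1*5 = 5.
Iteration 2: components of {Gear,Shaft} -> Base = 4*4 = 16, Housing = 4*2 = 8.
Iteration 3: no further components; recursion stops.
SUM(tot_qty) = 1 + 4 + 5 + 8 + 16 = 34.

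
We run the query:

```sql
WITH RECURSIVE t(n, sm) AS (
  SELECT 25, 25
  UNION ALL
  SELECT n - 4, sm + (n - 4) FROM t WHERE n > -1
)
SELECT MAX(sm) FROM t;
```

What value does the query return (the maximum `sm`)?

Base: n=25, sm=25.
Iteration 1: 25 > -1 holds -> n = 25 - 4 = 21, sm = 25 + 21 = 46.
Iteration 2: 21 > -1 holds -> n = 21 - 4 = 17, sm = 46 + 17 = 63.
Iteration 3: 17 > -1 holds -> n = 17 - 4 = 13, sm = 63 + 13 = 76.
Iteration 4: 13 > -1 holds -> n = 13 - 4 = 9, sm = 76 + 9 = 85.
Iteration 5: 9 > -1 holds -> n = 9 - 4 = 5, sm = 85 + 5 = 90.
Iteration 6: 5 > -1 holds -> n = 5 - 4 = 1, sm = 90 + 1 = 91.
Iteration 7: 1 > -1 holds -> n = 1 - 4 = -3, sm = 91 + -3 = 88.
Iteration 8: -3 > -1 fails; recursion stops.
sm values: 25, 46, 63, 76, 85, 90, 91, 88; the maximum is 91.

91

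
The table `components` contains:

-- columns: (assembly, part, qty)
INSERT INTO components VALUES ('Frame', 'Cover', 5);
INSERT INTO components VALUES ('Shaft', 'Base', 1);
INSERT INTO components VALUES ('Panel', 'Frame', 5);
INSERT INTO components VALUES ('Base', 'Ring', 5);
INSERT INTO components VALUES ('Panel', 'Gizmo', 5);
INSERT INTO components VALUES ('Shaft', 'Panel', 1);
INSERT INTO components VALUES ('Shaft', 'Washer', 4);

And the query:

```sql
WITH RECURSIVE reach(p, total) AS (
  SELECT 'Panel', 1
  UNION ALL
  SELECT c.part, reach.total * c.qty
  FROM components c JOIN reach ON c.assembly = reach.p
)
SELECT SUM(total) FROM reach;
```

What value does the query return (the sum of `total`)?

36

Base: (Panel, total=1).
Iteration 1: components of {Panel} -> Frame = 1*5 = 5, Gizmo = 1*5 = 5.
Iteration 2: components of {Frame,Gizmo} -> Cover = 5*5 = 25.
Iteration 3: no further components; recursion stops.
SUM(total) = 1 + 5 + 5 + 25 = 36.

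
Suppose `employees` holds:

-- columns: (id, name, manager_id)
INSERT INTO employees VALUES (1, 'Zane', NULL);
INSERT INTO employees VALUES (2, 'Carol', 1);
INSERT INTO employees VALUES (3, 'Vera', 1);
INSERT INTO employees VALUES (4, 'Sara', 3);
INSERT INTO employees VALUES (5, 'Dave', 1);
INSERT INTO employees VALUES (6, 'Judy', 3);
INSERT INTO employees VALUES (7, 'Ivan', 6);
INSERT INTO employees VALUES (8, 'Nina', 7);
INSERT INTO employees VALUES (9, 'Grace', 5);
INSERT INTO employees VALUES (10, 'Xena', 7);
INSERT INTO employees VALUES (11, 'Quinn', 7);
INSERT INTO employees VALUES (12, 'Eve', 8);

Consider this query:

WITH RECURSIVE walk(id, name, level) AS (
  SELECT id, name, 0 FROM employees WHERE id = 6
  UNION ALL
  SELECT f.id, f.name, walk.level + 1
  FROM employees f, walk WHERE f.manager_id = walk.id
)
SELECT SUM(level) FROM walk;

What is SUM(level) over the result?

10

Base: id=6 (Judy) at level 0.
Iteration 1: rows with manager_id in {6} -> Ivan (id 7, level 1).
Iteration 2: rows with manager_id in {7} -> Nina (id 8, level 2), Xena (id 10, level 2), Quinn (id 11, level 2).
Iteration 3: rows with manager_id in {8,10,11} -> Eve (id 12, level 3).
Iteration 4: no rows with manager_id in {12}; recursion stops.
SUM(level) = 0 + 1 + 2 + 2 + 2 + 3 = 10.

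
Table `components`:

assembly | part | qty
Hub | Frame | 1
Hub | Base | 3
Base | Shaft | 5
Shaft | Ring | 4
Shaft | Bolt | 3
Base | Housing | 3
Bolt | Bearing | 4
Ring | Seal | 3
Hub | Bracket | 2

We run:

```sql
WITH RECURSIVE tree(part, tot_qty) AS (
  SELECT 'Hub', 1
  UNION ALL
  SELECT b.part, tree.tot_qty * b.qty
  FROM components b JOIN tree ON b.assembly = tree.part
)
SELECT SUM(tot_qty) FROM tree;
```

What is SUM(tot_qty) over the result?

Base: (Hub, tot_qty=1).
Iteration 1: components of {Hub} -> Base = 1*3 = 3, Bracket = 1*2 = 2, Frame = 1*1 = 1.
Iteration 2: components of {Base,Bracket,Frame} -> Housing = 3*3 = 9, Shaft = 3*5 = 15.
Iteration 3: components of {Housing,Shaft} -> Bolt = 15*3 = 45, Ring = 15*4 = 60.
Iteration 4: components of {Bolt,Ring} -> Bearing = 45*4 = 180, Seal = 60*3 = 180.
Iteration 5: no further components; recursion stops.
SUM(tot_qty) = 1 + 1 + 3 + 2 + 15 + 9 + 60 + 45 + 180 + 180 = 496.

496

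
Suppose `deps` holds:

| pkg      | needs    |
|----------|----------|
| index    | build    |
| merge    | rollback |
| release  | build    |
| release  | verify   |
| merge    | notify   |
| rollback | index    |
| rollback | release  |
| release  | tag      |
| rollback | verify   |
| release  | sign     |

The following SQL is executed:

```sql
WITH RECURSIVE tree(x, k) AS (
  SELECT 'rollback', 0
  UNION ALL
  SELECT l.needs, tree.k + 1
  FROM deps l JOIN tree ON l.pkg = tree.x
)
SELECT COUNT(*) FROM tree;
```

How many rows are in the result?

9

Base: (rollback, k=0).
Iteration 1: edges from {rollback} -> (index, k=1), (release, k=1), (verify, k=1).
Iteration 2: edges from {index,release,verify} -> (build, k=2) x2, (sign, k=2), (tag, k=2), (verify, k=2). [UNION ALL keeps all 5 new rows, including repeats]
Iteration 3: no outgoing edges from {build,sign,tag,verify}; recursion stops.
Total rows emitted: 9.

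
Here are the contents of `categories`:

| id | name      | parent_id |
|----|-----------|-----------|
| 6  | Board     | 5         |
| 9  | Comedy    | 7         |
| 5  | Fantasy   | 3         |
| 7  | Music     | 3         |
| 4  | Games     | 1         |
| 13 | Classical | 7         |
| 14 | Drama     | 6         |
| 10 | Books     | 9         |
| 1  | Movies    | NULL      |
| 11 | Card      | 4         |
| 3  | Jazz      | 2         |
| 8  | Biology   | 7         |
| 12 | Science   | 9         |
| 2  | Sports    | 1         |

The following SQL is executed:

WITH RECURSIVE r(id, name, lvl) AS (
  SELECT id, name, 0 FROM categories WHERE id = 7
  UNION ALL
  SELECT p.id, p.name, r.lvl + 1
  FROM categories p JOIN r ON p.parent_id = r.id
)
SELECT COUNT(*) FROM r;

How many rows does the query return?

6

Base: id=7 (Music) at lvl 0.
Iteration 1: rows with parent_id in {7} -> Biology (id 8, lvl 1), Comedy (id 9, lvl 1), Classical (id 13, lvl 1).
Iteration 2: rows with parent_id in {8,9,13} -> Books (id 10, lvl 2), Science (id 12, lvl 2).
Iteration 3: no rows with parent_id in {10,12}; recursion stops.
Total rows emitted: 6.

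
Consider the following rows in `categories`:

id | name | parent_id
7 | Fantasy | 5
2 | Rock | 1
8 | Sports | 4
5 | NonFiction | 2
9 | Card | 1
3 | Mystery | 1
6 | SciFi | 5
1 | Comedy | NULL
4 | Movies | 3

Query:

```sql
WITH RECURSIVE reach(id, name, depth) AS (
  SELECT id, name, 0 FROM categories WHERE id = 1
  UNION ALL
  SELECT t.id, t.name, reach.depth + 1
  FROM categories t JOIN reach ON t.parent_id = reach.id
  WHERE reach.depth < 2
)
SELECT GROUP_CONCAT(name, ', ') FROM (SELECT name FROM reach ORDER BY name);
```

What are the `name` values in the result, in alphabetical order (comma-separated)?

Base: id=1 (Comedy) at depth 0.
Iteration 1: rows with parent_id in {1} -> Rock (id 2, depth 1), Mystery (id 3, depth 1), Card (id 9, depth 1).
Iteration 2: rows with parent_id in {2,3,9} -> Movies (id 4, depth 2), NonFiction (id 5, depth 2).
Iteration 3: depth < 2 fails for all current rows; recursion stops.

Card, Comedy, Movies, Mystery, NonFiction, Rock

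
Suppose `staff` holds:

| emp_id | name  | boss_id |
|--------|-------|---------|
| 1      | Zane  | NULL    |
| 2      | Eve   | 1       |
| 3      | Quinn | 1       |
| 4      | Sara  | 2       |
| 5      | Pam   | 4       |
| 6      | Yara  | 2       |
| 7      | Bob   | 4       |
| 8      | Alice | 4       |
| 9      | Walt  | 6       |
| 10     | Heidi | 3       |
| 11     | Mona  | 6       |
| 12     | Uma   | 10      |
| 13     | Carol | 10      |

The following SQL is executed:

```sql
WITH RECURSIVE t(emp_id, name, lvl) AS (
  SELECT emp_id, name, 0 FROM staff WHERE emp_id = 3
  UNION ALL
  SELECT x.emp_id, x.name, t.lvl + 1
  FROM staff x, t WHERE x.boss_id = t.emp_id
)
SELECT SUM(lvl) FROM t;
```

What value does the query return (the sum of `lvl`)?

5

Base: emp_id=3 (Quinn) at lvl 0.
Iteration 1: rows with boss_id in {3} -> Heidi (id 10, lvl 1).
Iteration 2: rows with boss_id in {10} -> Uma (id 12, lvl 2), Carol (id 13, lvl 2).
Iteration 3: no rows with boss_id in {12,13}; recursion stops.
SUM(lvl) = 0 + 1 + 2 + 2 = 5.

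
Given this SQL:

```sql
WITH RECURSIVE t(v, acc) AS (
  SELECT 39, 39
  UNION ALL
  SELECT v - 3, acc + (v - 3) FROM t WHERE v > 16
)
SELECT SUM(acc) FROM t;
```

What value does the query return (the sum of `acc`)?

1395

Base: v=39, acc=39.
Iteration 1: 39 > 16 holds -> v = 39 - 3 = 36, acc = 39 + 36 = 75.
Iteration 2: 36 > 16 holds -> v = 36 - 3 = 33, acc = 75 + 33 = 108.
Iteration 3: 33 > 16 holds -> v = 33 - 3 = 30, acc = 108 + 30 = 138.
Iteration 4: 30 > 16 holds -> v = 30 - 3 = 27, acc = 138 + 27 = 165.
Iteration 5: 27 > 16 holds -> v = 27 - 3 = 24, acc = 165 + 24 = 189.
Iteration 6: 24 > 16 holds -> v = 24 - 3 = 21, acc = 189 + 21 = 210.
Iteration 7: 21 > 16 holds -> v = 21 - 3 = 18, acc = 210 + 18 = 228.
Iteration 8: 18 > 16 holds -> v = 18 - 3 = 15, acc = 228 + 15 = 243.
Iteration 9: 15 > 16 fails; recursion stops.
SUM(acc) = 39 + 75 + 108 + 138 + 165 + 189 + 210 + 228 + 243 = 1395.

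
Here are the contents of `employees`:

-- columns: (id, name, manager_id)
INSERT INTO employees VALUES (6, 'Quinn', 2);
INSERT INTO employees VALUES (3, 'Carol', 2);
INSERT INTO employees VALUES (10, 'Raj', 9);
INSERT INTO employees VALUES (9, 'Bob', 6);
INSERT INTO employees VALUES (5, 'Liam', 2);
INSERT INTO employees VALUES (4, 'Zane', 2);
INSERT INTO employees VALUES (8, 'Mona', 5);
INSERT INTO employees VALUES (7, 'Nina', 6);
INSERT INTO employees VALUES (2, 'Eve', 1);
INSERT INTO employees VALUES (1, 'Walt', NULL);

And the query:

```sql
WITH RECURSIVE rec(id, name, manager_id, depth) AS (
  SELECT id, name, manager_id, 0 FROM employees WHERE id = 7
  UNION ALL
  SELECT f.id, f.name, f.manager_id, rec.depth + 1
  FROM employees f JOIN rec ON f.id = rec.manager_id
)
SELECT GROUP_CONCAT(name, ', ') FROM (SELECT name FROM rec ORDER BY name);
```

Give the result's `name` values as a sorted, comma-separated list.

Eve, Nina, Quinn, Walt

Base: id=7 (Nina), manager_id=6, depth 0.
Iteration 1: join on id=6 -> Quinn (id 6, manager_id=2, depth 1).
Iteration 2: join on id=2 -> Eve (id 2, manager_id=1, depth 2).
Iteration 3: join on id=1 -> Walt (id 1, manager_id=NULL, depth 3).
Iteration 4: manager_id is NULL; no match; recursion stops.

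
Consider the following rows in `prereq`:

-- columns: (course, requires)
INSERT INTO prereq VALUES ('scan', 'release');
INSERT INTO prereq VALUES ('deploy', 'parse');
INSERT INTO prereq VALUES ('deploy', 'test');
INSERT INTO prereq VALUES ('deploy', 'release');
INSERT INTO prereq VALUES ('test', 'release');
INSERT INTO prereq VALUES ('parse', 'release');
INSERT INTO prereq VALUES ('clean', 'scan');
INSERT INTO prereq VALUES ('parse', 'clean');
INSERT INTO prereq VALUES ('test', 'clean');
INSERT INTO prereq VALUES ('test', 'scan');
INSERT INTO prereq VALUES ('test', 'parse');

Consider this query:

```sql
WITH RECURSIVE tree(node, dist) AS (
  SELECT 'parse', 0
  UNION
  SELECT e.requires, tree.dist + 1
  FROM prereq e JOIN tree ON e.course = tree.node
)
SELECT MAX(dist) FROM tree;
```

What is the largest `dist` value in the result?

Base: (parse, dist=0).
Iteration 1: edges from {parse} -> (clean, dist=1), (release, dist=1).
Iteration 2: edges from {clean,release} -> (scan, dist=2).
Iteration 3: edges from {scan} -> (release, dist=3).
Iteration 4: no outgoing edges from {release}; recursion stops.
dist values: 0, 1, 1, 2, 3; the maximum is 3.

3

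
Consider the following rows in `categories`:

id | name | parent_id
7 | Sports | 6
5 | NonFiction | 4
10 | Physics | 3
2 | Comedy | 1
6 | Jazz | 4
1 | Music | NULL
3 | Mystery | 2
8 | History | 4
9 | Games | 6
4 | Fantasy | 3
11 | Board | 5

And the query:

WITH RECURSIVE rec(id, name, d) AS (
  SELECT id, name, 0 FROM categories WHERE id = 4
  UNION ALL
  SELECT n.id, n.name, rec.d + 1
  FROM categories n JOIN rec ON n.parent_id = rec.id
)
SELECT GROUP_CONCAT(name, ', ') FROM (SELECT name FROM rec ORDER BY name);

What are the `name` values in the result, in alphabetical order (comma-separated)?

Base: id=4 (Fantasy) at d 0.
Iteration 1: rows with parent_id in {4} -> NonFiction (id 5, d 1), Jazz (id 6, d 1), History (id 8, d 1).
Iteration 2: rows with parent_id in {5,6,8} -> Sports (id 7, d 2), Games (id 9, d 2), Board (id 11, d 2).
Iteration 3: no rows with parent_id in {7,9,11}; recursion stops.

Board, Fantasy, Games, History, Jazz, NonFiction, Sports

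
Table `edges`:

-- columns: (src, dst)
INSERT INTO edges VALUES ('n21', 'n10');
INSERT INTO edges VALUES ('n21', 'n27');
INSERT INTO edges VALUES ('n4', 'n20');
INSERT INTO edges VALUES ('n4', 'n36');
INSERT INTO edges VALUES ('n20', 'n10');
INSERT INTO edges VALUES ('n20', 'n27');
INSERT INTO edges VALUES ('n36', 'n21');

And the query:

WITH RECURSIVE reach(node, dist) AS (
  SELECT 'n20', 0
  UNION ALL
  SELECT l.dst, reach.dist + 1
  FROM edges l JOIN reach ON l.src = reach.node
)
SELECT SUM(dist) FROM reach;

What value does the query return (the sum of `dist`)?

Base: (n20, dist=0).
Iteration 1: edges from {n20} -> (n10, dist=1), (n27, dist=1).
Iteration 2: no outgoing edges from {n10,n27}; recursion stops.
SUM(dist) = 0 + 1 + 1 = 2.

2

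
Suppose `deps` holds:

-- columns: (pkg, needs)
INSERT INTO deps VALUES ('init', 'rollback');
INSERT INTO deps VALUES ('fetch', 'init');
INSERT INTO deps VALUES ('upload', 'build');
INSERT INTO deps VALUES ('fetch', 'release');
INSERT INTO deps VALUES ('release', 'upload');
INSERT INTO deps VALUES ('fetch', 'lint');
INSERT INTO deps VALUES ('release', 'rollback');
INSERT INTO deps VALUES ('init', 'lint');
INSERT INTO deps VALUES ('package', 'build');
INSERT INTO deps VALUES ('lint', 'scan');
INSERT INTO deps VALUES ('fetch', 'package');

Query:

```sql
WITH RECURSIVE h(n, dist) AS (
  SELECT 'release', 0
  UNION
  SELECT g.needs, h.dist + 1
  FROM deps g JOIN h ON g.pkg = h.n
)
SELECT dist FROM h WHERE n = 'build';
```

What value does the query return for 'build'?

Base: (release, dist=0).
Iteration 1: edges from {release} -> (rollback, dist=1), (upload, dist=1).
Iteration 2: edges from {rollback,upload} -> (build, dist=2).
Iteration 3: no outgoing edges from {build}; recursion stops.

2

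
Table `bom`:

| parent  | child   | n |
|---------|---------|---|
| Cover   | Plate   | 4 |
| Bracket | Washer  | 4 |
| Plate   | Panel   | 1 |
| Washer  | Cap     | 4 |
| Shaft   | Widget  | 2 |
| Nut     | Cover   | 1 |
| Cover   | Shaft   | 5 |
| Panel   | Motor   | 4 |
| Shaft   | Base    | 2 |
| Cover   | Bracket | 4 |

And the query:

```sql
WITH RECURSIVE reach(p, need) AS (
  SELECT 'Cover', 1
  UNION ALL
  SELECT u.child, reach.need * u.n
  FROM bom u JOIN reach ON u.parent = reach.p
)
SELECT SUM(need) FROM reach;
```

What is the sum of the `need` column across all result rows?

Base: (Cover, need=1).
Iteration 1: components of {Cover} -> Bracket = 1*4 = 4, Plate = 1*4 = 4, Shaft = 1*5 = 5.
Iteration 2: components of {Bracket,Plate,Shaft} -> Base = 5*2 = 10, Panel = 4*1 = 4, Washer = 4*4 = 16, Widget = 5*2 = 10.
Iteration 3: components of {Base,Panel,Washer,Widget} -> Cap = 16*4 = 64, Motor = 4*4 = 16.
Iteration 4: no further components; recursion stops.
SUM(need) = 1 + 5 + 4 + 4 + 10 + 10 + 16 + 4 + 64 + 16 = 134.

134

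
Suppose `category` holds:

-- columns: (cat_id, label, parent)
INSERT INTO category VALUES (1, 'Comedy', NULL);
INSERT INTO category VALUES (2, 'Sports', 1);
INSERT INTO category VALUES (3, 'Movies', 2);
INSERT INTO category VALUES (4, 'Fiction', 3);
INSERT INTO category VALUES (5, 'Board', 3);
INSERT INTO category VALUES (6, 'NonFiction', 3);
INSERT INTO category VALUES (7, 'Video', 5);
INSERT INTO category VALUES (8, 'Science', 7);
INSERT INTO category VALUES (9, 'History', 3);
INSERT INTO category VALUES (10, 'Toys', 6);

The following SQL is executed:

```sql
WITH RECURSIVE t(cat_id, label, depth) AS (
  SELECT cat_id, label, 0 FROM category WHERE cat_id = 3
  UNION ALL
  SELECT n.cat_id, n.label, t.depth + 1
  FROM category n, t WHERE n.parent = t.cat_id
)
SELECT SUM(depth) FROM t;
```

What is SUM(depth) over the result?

11

Base: cat_id=3 (Movies) at depth 0.
Iteration 1: rows with parent in {3} -> Fiction (id 4, depth 1), Board (id 5, depth 1), NonFiction (id 6, depth 1), History (id 9, depth 1).
Iteration 2: rows with parent in {4,5,6,9} -> Video (id 7, depth 2), Toys (id 10, depth 2).
Iteration 3: rows with parent in {7,10} -> Science (id 8, depth 3).
Iteration 4: no rows with parent in {8}; recursion stops.
SUM(depth) = 0 + 1 + 1 + 1 + 1 + 2 + 2 + 3 = 11.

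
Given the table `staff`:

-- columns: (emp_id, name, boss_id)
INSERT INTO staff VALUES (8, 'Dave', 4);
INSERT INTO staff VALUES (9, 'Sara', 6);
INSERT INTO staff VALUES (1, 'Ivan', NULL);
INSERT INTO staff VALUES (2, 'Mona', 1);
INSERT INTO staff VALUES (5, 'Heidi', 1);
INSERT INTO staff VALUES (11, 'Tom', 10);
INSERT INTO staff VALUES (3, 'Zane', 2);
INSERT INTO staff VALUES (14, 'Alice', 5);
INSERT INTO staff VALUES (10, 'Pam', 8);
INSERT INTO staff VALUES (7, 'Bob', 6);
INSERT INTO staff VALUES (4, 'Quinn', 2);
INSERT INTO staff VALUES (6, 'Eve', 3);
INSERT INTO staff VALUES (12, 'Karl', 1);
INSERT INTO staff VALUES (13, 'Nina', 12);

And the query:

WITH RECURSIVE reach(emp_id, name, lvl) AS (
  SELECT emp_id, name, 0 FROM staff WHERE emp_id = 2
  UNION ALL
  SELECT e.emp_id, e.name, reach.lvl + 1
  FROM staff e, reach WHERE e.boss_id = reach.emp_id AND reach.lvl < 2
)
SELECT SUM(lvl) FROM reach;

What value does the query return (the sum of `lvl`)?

Base: emp_id=2 (Mona) at lvl 0.
Iteration 1: rows with boss_id in {2} -> Zane (id 3, lvl 1), Quinn (id 4, lvl 1).
Iteration 2: rows with boss_id in {3,4} -> Eve (id 6, lvl 2), Dave (id 8, lvl 2).
Iteration 3: lvl < 2 fails for all current rows; recursion stops.
SUM(lvl) = 0 + 1 + 1 + 2 + 2 = 6.

6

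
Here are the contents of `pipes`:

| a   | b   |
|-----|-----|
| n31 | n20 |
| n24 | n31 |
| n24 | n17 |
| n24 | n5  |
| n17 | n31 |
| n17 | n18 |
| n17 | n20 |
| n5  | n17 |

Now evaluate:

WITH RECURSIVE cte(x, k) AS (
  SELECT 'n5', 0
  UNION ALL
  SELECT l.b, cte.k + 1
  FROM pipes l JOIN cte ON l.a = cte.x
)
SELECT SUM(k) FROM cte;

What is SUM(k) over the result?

Base: (n5, k=0).
Iteration 1: edges from {n5} -> (n17, k=1).
Iteration 2: edges from {n17} -> (n18, k=2), (n20, k=2), (n31, k=2).
Iteration 3: edges from {n18,n20,n31} -> (n20, k=3).
Iteration 4: no outgoing edges from {n20}; recursion stops.
SUM(k) = 0 + 1 + 2 + 2 + 2 + 3 = 10.

10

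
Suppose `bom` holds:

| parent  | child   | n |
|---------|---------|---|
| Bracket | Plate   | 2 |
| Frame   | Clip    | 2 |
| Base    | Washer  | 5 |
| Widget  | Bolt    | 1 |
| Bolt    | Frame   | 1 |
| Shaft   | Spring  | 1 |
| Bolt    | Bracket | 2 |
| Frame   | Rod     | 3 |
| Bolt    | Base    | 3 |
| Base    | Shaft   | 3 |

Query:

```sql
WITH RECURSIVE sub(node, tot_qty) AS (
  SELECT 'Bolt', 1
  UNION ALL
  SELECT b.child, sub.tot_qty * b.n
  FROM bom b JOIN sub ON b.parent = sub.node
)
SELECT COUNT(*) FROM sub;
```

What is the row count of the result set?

10

Base: (Bolt, tot_qty=1).
Iteration 1: components of {Bolt} -> Base = 1*3 = 3, Bracket = 1*2 = 2, Frame = 1*1 = 1.
Iteration 2: components of {Base,Bracket,Frame} -> Clip = 1*2 = 2, Plate = 2*2 = 4, Rod = 1*3 = 3, Shaft = 3*3 = 9, Washer = 3*5 = 15.
Iteration 3: components of {Clip,Plate,Rod,Shaft,Washer} -> Spring = 9*1 = 9.
Iteration 4: no further components; recursion stops.
Total rows emitted: 10.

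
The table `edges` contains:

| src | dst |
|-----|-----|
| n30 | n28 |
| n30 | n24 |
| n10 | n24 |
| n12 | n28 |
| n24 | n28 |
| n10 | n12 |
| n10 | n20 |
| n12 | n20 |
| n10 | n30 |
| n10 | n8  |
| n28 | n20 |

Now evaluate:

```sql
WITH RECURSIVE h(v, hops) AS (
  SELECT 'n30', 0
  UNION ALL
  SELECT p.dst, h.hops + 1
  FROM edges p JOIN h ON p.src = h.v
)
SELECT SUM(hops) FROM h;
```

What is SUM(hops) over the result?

Base: (n30, hops=0).
Iteration 1: edges from {n30} -> (n24, hops=1), (n28, hops=1).
Iteration 2: edges from {n24,n28} -> (n20, hops=2), (n28, hops=2).
Iteration 3: edges from {n20,n28} -> (n20, hops=3).
Iteration 4: no outgoing edges from {n20}; recursion stops.
SUM(hops) = 0 + 1 + 1 + 2 + 2 + 3 = 9.

9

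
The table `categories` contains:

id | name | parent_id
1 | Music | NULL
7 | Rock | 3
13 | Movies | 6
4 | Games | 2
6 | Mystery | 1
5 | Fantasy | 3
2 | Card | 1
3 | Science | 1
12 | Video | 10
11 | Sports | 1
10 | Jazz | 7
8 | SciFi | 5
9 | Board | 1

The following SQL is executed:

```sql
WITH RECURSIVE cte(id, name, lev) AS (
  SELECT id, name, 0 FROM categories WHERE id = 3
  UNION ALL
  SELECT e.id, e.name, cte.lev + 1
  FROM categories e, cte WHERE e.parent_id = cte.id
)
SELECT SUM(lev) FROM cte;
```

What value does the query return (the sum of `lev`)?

9

Base: id=3 (Science) at lev 0.
Iteration 1: rows with parent_id in {3} -> Fantasy (id 5, lev 1), Rock (id 7, lev 1).
Iteration 2: rows with parent_id in {5,7} -> SciFi (id 8, lev 2), Jazz (id 10, lev 2).
Iteration 3: rows with parent_id in {8,10} -> Video (id 12, lev 3).
Iteration 4: no rows with parent_id in {12}; recursion stops.
SUM(lev) = 0 + 1 + 1 + 2 + 2 + 3 = 9.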